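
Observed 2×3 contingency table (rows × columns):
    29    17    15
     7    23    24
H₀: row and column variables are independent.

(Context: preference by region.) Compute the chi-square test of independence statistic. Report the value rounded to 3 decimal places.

Row totals [61, 54], col totals [36, 40, 39], n=115
χ² = (29−19.10)²/19.10 + (17−21.22)²/21.22 + (15−20.69)²/20.69 + (7−16.90)²/16.90 + (23−18.78)²/18.78 + (24−18.31)²/18.31 = 16.0548
df = 2

test statistic = 16.055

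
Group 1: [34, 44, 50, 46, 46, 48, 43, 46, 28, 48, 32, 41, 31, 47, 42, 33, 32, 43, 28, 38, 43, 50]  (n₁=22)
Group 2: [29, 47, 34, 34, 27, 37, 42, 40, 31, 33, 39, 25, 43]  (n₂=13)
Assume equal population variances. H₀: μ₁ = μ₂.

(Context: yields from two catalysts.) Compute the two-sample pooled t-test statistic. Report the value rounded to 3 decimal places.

test statistic = 2.085

x̄₁=40.591, s₁=7.275, n₁=22
x̄₂=35.462, s₂=6.591, n₂=13
s_p² = [21·7.275² + 12·6.591²]/33 = 49.4712
SE = √(s_p²·(1/22+1/13)) = 2.4605
t = (40.591−35.462)/2.4605 = 2.0847
df = 33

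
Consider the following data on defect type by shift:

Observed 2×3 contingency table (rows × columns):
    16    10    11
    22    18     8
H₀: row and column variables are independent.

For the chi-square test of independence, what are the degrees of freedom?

degrees of freedom = 2

df = (r−1)(c−1) = (2−1)·(3−1) = 2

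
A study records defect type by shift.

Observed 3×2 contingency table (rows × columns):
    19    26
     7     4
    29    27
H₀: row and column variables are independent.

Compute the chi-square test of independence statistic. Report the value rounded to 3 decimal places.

test statistic = 1.943

Row totals [45, 11, 56], col totals [55, 57], n=112
χ² = (19−22.10)²/22.10 + (26−22.90)²/22.90 + (7−5.40)²/5.40 + (4−5.60)²/5.60 + (29−27.50)²/27.50 + (27−28.50)²/28.50 = 1.9434
df = 2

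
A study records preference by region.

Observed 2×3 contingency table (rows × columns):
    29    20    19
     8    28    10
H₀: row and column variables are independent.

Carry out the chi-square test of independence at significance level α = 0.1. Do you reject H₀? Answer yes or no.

reject H₀: yes

Row totals [68, 46], col totals [37, 48, 29], n=114
χ² = (29−22.07)²/22.07 + (20−28.63)²/28.63 + (19−17.30)²/17.30 + (8−14.93)²/14.93 + (28−19.37)²/19.37 + (10−11.70)²/11.70 = 12.2562
df = 2
p-value (upper-tail) = 0.00218
At α=0.1: p < α → reject H₀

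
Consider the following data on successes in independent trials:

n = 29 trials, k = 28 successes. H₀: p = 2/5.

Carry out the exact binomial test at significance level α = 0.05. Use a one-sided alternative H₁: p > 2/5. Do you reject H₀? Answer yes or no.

Exact binomial: n=29, k=28, p₀=2/5=0.4000
P(X≥28) from Σ C(n,i)·p₀^i·(1−p₀)^(n−i)
p-value (one-sided, H₁ greater) = 0.00000
At α=0.05: p < α → reject H₀

reject H₀: yes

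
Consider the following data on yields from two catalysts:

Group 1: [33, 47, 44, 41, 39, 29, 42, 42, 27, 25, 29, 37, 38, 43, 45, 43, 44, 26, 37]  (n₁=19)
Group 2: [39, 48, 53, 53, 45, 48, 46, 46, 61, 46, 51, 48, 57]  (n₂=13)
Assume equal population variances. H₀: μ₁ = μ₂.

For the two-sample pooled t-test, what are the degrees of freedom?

df = n₁ + n₂ − 2 = 19 + 13 − 2 = 30

degrees of freedom = 30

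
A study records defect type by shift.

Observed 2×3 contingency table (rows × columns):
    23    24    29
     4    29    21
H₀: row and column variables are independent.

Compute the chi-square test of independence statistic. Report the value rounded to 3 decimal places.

test statistic = 11.735

Row totals [76, 54], col totals [27, 53, 50], n=130
χ² = (23−15.78)²/15.78 + (24−30.98)²/30.98 + (29−29.23)²/29.23 + (4−11.22)²/11.22 + (29−22.02)²/22.02 + (21−20.77)²/20.77 = 11.7351
df = 2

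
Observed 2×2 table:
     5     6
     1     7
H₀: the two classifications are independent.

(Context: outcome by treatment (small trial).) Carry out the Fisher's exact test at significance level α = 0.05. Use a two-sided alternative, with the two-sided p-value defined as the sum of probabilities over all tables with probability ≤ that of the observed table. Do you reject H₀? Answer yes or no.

Margins: r₁=11, r₂=8, c₁=6, c₂=13, n=19
p_obs = C(11,5)·C(8,1)/C(19,6); sum pmf over tables with pmf ≤ p_obs
p-value (two-sided) = 0.17699
At α=0.05: p ≥ α → fail to reject H₀

reject H₀: no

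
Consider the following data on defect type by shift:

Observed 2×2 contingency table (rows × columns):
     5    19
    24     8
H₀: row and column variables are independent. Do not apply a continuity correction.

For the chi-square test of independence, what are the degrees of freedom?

degrees of freedom = 1

df = (r−1)(c−1) = (2−1)·(2−1) = 1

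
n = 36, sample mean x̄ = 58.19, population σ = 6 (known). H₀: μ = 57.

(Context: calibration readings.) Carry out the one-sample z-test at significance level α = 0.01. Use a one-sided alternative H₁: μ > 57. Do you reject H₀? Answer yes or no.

reject H₀: no

SE = σ/√n = 6/√36 = 1.0000
z = (x̄−μ₀)/SE = (58.19−57)/1.0000 = 1.1900
p-value (one-sided, H₁ greater) = 0.11702
At α=0.01: p ≥ α → fail to reject H₀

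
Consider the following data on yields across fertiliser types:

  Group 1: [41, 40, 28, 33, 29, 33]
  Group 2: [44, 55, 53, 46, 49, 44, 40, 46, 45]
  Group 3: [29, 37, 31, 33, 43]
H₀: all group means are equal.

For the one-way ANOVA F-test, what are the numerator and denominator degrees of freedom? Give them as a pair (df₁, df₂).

k = 3 groups, N = 20 total
df = (k−1, N−k) = (3−1, 20−3) = (2, 17)

degrees of freedom = [2, 17]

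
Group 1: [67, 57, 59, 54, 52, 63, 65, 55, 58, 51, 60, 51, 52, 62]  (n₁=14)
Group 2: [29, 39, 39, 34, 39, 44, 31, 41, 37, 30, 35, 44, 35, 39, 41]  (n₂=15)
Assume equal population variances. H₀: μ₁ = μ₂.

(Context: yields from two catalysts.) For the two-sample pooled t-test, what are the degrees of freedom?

degrees of freedom = 27

df = n₁ + n₂ − 2 = 14 + 15 − 2 = 27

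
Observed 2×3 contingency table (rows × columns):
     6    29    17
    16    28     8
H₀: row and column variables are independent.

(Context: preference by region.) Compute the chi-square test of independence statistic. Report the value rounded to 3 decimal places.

Row totals [52, 52], col totals [22, 57, 25], n=104
χ² = (6−11.00)²/11.00 + (29−28.50)²/28.50 + (17−12.50)²/12.50 + (16−11.00)²/11.00 + (28−28.50)²/28.50 + (8−12.50)²/12.50 = 7.8030
df = 2

test statistic = 7.803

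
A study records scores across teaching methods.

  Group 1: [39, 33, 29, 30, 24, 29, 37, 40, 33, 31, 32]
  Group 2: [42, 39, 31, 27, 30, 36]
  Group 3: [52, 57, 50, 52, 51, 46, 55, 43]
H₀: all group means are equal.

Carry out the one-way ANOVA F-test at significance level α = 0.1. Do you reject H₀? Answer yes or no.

Group means [32.45, 34.17, 50.75], grand mean 38.720
SSB = Σnᵢ(x̄ᵢ−x̄)² = 1713.979; SSW = ΣΣ(x−x̄ᵢ)² = 535.061
MSB = 1713.979/2 = 856.9897; MSW = 535.061/22 = 24.3209
F = MSB/MSW = 35.2367
df = (2, 22)
p-value (upper-tail) = 0.00000
At α=0.1: p < α → reject H₀

reject H₀: yes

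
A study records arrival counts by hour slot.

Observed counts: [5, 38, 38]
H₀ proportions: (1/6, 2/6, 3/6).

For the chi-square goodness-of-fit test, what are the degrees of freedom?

degrees of freedom = 2

df = k − 1 = 3 − 1 = 2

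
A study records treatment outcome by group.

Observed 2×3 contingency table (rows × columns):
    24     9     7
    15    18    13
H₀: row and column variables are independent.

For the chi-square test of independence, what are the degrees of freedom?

df = (r−1)(c−1) = (2−1)·(3−1) = 2

degrees of freedom = 2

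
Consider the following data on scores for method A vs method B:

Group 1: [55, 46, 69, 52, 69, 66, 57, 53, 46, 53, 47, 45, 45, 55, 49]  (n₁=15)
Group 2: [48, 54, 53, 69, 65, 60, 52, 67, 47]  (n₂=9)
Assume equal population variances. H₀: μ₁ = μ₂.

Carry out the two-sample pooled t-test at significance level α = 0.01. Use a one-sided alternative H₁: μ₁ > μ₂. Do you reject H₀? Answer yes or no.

reject H₀: no

x̄₁=53.800, s₁=8.343, n₁=15
x̄₂=57.222, s₂=8.273, n₂=9
s_p² = [14·8.343² + 8·8.273²]/22 = 69.1798
SE = √(s_p²·(1/15+1/9)) = 3.5069
t = (53.800−57.222)/3.5069 = -0.9758
df = 22
p-value (one-sided, H₁ greater) = 0.83012
At α=0.01: p ≥ α → fail to reject H₀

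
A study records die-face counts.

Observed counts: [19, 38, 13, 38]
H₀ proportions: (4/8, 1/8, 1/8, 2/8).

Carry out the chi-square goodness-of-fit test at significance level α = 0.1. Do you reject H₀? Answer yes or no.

n = 108; E_i = n·p_i = [54.00, 13.50, 13.50, 27.00]
χ² = (19−54.00)²/54.00 + (38−13.50)²/13.50 + (13−13.50)²/13.50 + (38−27.00)²/27.00 = 71.6481
df = 3
p-value (upper-tail) = 0.00000
At α=0.1: p < α → reject H₀

reject H₀: yes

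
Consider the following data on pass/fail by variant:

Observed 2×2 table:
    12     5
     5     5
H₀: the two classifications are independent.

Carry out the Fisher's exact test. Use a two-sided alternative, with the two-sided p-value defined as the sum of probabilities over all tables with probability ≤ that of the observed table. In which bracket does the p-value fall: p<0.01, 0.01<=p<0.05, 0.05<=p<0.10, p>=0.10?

Margins: r₁=17, r₂=10, c₁=17, c₂=10, n=27
p_obs = C(17,12)·C(10,5)/C(27,17); sum pmf over tables with pmf ≤ p_obs
p-value (two-sided) = 0.41530
→ bracket: p>=0.10

p-value bracket: p>=0.10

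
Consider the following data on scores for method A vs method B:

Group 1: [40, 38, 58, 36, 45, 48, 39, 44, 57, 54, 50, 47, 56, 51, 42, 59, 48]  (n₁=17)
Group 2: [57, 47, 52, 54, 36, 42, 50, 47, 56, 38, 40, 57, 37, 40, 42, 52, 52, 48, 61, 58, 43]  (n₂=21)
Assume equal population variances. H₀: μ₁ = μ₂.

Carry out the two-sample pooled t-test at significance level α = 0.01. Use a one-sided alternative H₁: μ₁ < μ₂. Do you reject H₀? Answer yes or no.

x̄₁=47.765, s₁=7.353, n₁=17
x̄₂=48.048, s₂=7.665, n₂=21
s_p² = [16·7.353² + 20·7.665²]/36 = 56.6670
SE = √(s_p²·(1/17+1/21)) = 2.4560
t = (47.765−48.048)/2.4560 = -0.1152
df = 36
p-value (one-sided, H₁ less) = 0.45447
At α=0.01: p ≥ α → fail to reject H₀

reject H₀: no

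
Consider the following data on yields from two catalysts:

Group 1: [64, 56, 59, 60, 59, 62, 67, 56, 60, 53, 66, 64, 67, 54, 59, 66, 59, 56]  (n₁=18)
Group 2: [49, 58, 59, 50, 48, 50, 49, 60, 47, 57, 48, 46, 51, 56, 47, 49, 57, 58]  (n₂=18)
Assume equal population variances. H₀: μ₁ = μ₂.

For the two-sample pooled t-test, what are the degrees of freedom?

degrees of freedom = 34

df = n₁ + n₂ − 2 = 18 + 18 − 2 = 34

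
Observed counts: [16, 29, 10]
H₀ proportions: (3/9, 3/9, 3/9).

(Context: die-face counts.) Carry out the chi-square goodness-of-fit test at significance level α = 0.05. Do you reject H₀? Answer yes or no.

reject H₀: yes

n = 55; E_i = n·p_i = [18.33, 18.33, 18.33]
χ² = (16−18.33)²/18.33 + (29−18.33)²/18.33 + (10−18.33)²/18.33 = 10.2909
df = 2
p-value (upper-tail) = 0.00583
At α=0.05: p < α → reject H₀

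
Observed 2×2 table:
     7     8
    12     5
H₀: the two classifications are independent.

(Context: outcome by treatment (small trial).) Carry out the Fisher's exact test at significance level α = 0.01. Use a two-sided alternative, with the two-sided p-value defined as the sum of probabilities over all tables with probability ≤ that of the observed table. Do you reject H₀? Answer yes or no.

reject H₀: no

Margins: r₁=15, r₂=17, c₁=19, c₂=13, n=32
p_obs = C(15,7)·C(17,12)/C(32,19); sum pmf over tables with pmf ≤ p_obs
p-value (two-sided) = 0.28037
At α=0.01: p ≥ α → fail to reject H₀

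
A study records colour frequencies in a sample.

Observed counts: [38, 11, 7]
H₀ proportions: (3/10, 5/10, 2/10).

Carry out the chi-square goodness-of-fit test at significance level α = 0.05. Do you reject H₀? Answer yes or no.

n = 56; E_i = n·p_i = [16.80, 28.00, 11.20]
χ² = (38−16.80)²/16.80 + (11−28.00)²/28.00 + (7−11.20)²/11.20 = 38.6488
df = 2
p-value (upper-tail) = 0.00000
At α=0.05: p < α → reject H₀

reject H₀: yes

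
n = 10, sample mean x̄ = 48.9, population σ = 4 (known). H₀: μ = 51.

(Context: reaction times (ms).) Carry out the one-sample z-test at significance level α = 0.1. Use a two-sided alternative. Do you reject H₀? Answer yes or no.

SE = σ/√n = 4/√10 = 1.2649
z = (x̄−μ₀)/SE = (48.9−51)/1.2649 = -1.6602
p-value (two-sided) = 0.09688
At α=0.1: p < α → reject H₀

reject H₀: yes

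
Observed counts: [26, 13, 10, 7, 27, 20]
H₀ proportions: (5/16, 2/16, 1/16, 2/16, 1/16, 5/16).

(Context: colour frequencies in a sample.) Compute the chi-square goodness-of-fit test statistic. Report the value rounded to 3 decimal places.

test statistic = 76.138

n = 103; E_i = n·p_i = [32.19, 12.88, 6.44, 12.88, 6.44, 32.19]
χ² = (26−32.19)²/32.19 + (13−12.88)²/12.88 + (10−6.44)²/6.44 + (7−12.88)²/12.88 + (27−6.44)²/6.44 + (20−32.19)²/32.19 = 76.1379
df = 5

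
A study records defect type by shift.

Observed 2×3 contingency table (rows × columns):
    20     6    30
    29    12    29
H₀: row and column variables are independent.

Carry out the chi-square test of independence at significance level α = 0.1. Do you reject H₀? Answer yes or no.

reject H₀: no

Row totals [56, 70], col totals [49, 18, 59], n=126
χ² = (20−21.78)²/21.78 + (6−8.00)²/8.00 + (30−26.22)²/26.22 + (29−27.22)²/27.22 + (12−10.00)²/10.00 + (29−32.78)²/32.78 = 2.1409
df = 2
p-value (upper-tail) = 0.34286
At α=0.1: p ≥ α → fail to reject H₀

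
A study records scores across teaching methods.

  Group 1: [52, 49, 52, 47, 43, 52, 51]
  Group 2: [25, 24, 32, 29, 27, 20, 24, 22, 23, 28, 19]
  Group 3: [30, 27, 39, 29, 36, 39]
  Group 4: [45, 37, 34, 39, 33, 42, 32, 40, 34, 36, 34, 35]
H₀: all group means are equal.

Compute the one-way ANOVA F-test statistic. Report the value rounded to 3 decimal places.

Group means [49.43, 24.82, 33.33, 36.75], grand mean 35.000
SSB = Σnᵢ(x̄ᵢ−x̄)² = 2651.066; SSW = ΣΣ(x−x̄ᵢ)² = 538.934
MSB = 2651.066/3 = 883.6887; MSW = 538.934/32 = 16.8417
F = MSB/MSW = 52.4703
df = (3, 32)

test statistic = 52.470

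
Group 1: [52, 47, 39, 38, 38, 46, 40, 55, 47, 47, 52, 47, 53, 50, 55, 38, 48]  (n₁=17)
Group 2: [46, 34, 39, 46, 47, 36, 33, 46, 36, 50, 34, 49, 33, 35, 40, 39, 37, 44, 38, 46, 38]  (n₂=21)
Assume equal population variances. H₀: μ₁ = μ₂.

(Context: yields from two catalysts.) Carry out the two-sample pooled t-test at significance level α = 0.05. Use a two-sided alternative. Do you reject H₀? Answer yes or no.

x̄₁=46.588, s₁=6.011, n₁=17
x̄₂=40.286, s₂=5.632, n₂=21
s_p² = [16·6.011² + 20·5.632²]/36 = 33.6779
SE = √(s_p²·(1/17+1/21)) = 1.8933
t = (46.588−40.286)/1.8933 = 3.3288
df = 36
p-value (two-sided) = 0.00202
At α=0.05: p < α → reject H₀

reject H₀: yes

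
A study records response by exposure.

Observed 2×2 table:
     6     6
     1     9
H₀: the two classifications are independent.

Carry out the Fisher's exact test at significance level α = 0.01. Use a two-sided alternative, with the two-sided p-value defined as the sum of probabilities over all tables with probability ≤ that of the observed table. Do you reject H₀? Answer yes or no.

reject H₀: no

Margins: r₁=12, r₂=10, c₁=7, c₂=15, n=22
p_obs = C(12,6)·C(10,1)/C(22,7); sum pmf over tables with pmf ≤ p_obs
p-value (two-sided) = 0.07430
At α=0.01: p ≥ α → fail to reject H₀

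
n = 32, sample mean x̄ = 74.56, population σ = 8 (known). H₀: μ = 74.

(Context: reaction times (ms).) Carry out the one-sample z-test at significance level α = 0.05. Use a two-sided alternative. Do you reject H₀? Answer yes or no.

SE = σ/√n = 8/√32 = 1.4142
z = (x̄−μ₀)/SE = (74.56−74)/1.4142 = 0.3960
p-value (two-sided) = 0.69212
At α=0.05: p ≥ α → fail to reject H₀

reject H₀: no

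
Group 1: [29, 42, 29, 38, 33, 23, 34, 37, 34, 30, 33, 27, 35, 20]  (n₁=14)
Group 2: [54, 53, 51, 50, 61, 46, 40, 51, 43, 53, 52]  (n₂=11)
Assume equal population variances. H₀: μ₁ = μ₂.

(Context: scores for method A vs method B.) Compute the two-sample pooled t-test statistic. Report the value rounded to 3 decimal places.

x̄₁=31.714, s₁=5.889, n₁=14
x̄₂=50.364, s₂=5.697, n₂=11
s_p² = [13·5.889² + 10·5.697²]/23 = 33.7132
SE = √(s_p²·(1/14+1/11)) = 2.3394
t = (31.714−50.364)/2.3394 = -7.9718
df = 23

test statistic = -7.972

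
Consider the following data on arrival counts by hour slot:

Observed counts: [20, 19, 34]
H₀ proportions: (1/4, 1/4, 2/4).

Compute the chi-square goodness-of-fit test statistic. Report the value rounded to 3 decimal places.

test statistic = 0.370

n = 73; E_i = n·p_i = [18.25, 18.25, 36.50]
χ² = (20−18.25)²/18.25 + (19−18.25)²/18.25 + (34−36.50)²/36.50 = 0.3699
df = 2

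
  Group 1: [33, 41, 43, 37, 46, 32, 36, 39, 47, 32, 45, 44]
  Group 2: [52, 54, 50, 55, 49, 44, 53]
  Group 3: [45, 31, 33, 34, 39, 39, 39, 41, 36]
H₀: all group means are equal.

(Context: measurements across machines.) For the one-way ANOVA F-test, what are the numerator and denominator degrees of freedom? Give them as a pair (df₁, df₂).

k = 3 groups, N = 28 total
df = (k−1, N−k) = (3−1, 28−3) = (2, 25)

degrees of freedom = [2, 25]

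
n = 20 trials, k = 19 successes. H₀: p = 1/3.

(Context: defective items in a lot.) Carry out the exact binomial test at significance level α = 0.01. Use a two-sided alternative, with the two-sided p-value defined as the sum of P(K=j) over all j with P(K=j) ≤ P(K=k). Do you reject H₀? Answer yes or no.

Exact binomial: n=20, k=19, p₀=1/3=0.3333
P(X=j) = C(n,j)·p₀^j·(1−p₀)^(n−j); p = Σ P(X=j) over j with P(X=j) ≤ P(X=19)
p-value (two-sided) = 0.00000
At α=0.01: p < α → reject H₀

reject H₀: yes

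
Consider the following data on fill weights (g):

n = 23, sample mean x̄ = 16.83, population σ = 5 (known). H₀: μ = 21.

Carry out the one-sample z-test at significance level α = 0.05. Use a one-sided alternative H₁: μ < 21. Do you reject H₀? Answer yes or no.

reject H₀: yes

SE = σ/√n = 5/√23 = 1.0426
z = (x̄−μ₀)/SE = (16.83−21)/1.0426 = -3.9997
p-value (one-sided, H₁ less) = 0.00003
At α=0.05: p < α → reject H₀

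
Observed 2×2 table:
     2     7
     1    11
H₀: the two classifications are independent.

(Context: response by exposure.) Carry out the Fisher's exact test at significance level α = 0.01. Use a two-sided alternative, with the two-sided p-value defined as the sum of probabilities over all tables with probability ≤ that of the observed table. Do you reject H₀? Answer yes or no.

reject H₀: no

Margins: r₁=9, r₂=12, c₁=3, c₂=18, n=21
p_obs = C(9,2)·C(12,1)/C(21,3); sum pmf over tables with pmf ≤ p_obs
p-value (two-sided) = 0.55338
At α=0.01: p ≥ α → fail to reject H₀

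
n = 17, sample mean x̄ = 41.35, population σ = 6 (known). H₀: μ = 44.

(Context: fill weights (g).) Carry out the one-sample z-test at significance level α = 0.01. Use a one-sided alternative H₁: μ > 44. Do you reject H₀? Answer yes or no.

SE = σ/√n = 6/√17 = 1.4552
z = (x̄−μ₀)/SE = (41.35−44)/1.4552 = -1.8210
p-value (one-sided, H₁ greater) = 0.96570
At α=0.01: p ≥ α → fail to reject H₀

reject H₀: no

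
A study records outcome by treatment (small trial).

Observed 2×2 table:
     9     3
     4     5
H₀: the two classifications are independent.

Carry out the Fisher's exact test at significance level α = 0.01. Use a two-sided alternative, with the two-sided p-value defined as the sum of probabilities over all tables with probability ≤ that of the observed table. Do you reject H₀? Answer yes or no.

reject H₀: no

Margins: r₁=12, r₂=9, c₁=13, c₂=8, n=21
p_obs = C(12,9)·C(9,4)/C(21,13); sum pmf over tables with pmf ≤ p_obs
p-value (two-sided) = 0.20310
At α=0.01: p ≥ α → fail to reject H₀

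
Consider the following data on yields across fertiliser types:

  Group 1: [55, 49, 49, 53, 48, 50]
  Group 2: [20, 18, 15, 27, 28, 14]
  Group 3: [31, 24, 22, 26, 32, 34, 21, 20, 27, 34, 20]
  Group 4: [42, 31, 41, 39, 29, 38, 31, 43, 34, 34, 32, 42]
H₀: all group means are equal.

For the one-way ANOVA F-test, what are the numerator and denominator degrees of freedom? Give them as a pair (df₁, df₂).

degrees of freedom = [3, 31]

k = 4 groups, N = 35 total
df = (k−1, N−k) = (4−1, 35−4) = (3, 31)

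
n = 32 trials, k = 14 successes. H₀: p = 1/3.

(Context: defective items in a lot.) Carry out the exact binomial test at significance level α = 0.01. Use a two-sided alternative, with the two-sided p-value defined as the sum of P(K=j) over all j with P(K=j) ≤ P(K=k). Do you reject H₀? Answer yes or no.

Exact binomial: n=32, k=14, p₀=1/3=0.3333
P(X=j) = C(n,j)·p₀^j·(1−p₀)^(n−j); p = Σ P(X=j) over j with P(X=j) ≤ P(X=14)
p-value (two-sided) = 0.25969
At α=0.01: p ≥ α → fail to reject H₀

reject H₀: no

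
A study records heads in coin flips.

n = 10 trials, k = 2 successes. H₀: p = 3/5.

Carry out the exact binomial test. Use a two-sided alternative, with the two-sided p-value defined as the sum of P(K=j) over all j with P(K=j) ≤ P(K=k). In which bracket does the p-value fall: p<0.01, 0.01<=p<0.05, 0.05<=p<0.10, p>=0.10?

Exact binomial: n=10, k=2, p₀=3/5=0.6000
P(X=j) = C(n,j)·p₀^j·(1−p₀)^(n−j); p = Σ P(X=j) over j with P(X=j) ≤ P(X=2)
p-value (two-sided) = 0.01834
→ bracket: 0.01<=p<0.05

p-value bracket: 0.01<=p<0.05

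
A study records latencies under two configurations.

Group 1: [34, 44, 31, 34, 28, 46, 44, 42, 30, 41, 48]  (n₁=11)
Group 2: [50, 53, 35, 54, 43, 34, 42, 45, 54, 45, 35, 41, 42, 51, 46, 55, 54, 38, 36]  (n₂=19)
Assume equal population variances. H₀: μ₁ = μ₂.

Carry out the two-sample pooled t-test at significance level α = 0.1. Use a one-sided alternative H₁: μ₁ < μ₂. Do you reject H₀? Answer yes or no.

x̄₁=38.364, s₁=7.103, n₁=11
x̄₂=44.895, s₂=7.295, n₂=19
s_p² = [10·7.103² + 18·7.295²]/28 = 52.2262
SE = √(s_p²·(1/11+1/19)) = 2.7380
t = (38.364−44.895)/2.7380 = -2.3854
df = 28
p-value (one-sided, H₁ less) = 0.01203
At α=0.1: p < α → reject H₀

reject H₀: yes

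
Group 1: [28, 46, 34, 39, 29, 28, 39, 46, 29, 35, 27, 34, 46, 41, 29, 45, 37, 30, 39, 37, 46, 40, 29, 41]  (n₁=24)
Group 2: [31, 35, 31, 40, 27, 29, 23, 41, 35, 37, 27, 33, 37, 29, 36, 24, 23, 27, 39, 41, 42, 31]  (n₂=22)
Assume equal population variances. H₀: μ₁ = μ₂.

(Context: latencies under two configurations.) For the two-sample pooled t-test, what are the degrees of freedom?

degrees of freedom = 44

df = n₁ + n₂ − 2 = 24 + 22 − 2 = 44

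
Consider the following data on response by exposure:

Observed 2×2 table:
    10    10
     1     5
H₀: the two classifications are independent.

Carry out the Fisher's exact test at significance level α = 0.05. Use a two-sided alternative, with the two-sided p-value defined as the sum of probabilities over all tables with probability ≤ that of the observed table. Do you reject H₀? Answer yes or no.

Margins: r₁=20, r₂=6, c₁=11, c₂=15, n=26
p_obs = C(20,10)·C(6,1)/C(26,11); sum pmf over tables with pmf ≤ p_obs
p-value (two-sided) = 0.19732
At α=0.05: p ≥ α → fail to reject H₀

reject H₀: no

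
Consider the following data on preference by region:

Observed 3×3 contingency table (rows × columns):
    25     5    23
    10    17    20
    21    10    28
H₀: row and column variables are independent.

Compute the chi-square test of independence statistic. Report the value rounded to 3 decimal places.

test statistic = 14.233

Row totals [53, 47, 59], col totals [56, 32, 71], n=159
χ² = (25−18.67)²/18.67 + (5−10.67)²/10.67 + (23−23.67)²/23.67 + (10−16.55)²/16.55 + (17−9.46)²/9.46 + (20−20.99)²/20.99 + (21−20.78)²/20.78 + (10−11.87)²/11.87 + (28−26.35)²/26.35 = 14.2326
df = 4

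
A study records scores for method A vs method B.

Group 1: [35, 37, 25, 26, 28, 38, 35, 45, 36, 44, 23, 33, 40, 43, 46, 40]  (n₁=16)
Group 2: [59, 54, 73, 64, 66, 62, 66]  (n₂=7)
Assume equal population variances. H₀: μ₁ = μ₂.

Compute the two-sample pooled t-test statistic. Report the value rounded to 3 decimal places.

x̄₁=35.875, s₁=7.284, n₁=16
x̄₂=63.429, s₂=5.996, n₂=7
s_p² = [15·7.284² + 6·5.996²]/21 = 48.1650
SE = √(s_p²·(1/16+1/7)) = 3.1450
t = (35.875−63.429)/3.1450 = -8.7611
df = 21

test statistic = -8.761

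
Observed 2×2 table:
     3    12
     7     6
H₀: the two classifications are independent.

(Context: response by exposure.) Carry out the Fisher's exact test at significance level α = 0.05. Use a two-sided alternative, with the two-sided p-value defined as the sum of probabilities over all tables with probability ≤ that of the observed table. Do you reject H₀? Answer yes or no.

reject H₀: no

Margins: r₁=15, r₂=13, c₁=10, c₂=18, n=28
p_obs = C(15,3)·C(13,7)/C(28,10); sum pmf over tables with pmf ≤ p_obs
p-value (two-sided) = 0.11407
At α=0.05: p ≥ α → fail to reject H₀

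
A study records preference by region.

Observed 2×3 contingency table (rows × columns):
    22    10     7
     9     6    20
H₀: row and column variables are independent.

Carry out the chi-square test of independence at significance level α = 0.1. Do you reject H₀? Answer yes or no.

reject H₀: yes

Row totals [39, 35], col totals [31, 16, 27], n=74
χ² = (22−16.34)²/16.34 + (10−8.43)²/8.43 + (7−14.23)²/14.23 + (9−14.66)²/14.66 + (6−7.57)²/7.57 + (20−12.77)²/12.77 = 12.5313
df = 2
p-value (upper-tail) = 0.00190
At α=0.1: p < α → reject H₀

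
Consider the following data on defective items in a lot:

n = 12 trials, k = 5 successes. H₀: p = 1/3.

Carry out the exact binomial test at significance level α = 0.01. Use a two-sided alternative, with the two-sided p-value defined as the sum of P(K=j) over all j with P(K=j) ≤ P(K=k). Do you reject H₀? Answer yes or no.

Exact binomial: n=12, k=5, p₀=1/3=0.3333
P(X=j) = C(n,j)·p₀^j·(1−p₀)^(n−j); p = Σ P(X=j) over j with P(X=j) ≤ P(X=5)
p-value (two-sided) = 0.54960
At α=0.01: p ≥ α → fail to reject H₀

reject H₀: no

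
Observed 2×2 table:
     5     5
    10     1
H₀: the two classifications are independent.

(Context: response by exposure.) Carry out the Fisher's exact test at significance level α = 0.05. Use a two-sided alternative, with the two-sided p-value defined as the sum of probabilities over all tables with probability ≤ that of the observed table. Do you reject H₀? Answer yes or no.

reject H₀: no

Margins: r₁=10, r₂=11, c₁=15, c₂=6, n=21
p_obs = C(10,5)·C(11,10)/C(21,15); sum pmf over tables with pmf ≤ p_obs
p-value (two-sided) = 0.06347
At α=0.05: p ≥ α → fail to reject H₀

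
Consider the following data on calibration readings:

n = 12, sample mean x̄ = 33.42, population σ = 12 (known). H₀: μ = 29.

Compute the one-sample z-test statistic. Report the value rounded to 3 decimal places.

SE = σ/√n = 12/√12 = 3.4641
z = (x̄−μ₀)/SE = (33.42−29)/3.4641 = 1.2759

test statistic = 1.276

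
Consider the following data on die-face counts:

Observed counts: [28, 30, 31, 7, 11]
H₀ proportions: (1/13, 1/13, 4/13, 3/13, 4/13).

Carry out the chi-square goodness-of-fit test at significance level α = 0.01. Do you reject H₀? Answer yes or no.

n = 107; E_i = n·p_i = [8.23, 8.23, 32.92, 24.69, 32.92]
χ² = (28−8.23)²/8.23 + (30−8.23)²/8.23 + (31−32.92)²/32.92 + (7−24.69)²/24.69 + (11−32.92)²/32.92 = 132.4470
df = 4
p-value (upper-tail) = 0.00000
At α=0.01: p < α → reject H₀

reject H₀: yes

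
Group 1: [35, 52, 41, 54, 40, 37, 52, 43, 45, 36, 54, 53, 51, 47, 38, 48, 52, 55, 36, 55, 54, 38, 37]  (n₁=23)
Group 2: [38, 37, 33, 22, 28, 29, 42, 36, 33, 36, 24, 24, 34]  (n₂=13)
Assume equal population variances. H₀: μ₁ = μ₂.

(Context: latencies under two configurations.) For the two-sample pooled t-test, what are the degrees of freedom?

df = n₁ + n₂ − 2 = 23 + 13 − 2 = 34

degrees of freedom = 34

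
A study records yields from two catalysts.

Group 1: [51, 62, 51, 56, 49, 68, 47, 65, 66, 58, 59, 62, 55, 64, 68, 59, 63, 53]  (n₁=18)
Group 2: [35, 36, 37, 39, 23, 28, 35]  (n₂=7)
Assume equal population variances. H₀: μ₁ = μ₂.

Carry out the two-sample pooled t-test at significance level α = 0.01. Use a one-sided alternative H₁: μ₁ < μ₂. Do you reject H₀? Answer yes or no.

reject H₀: no

x̄₁=58.667, s₁=6.589, n₁=18
x̄₂=33.286, s₂=5.678, n₂=7
s_p² = [17·6.589² + 6·5.678²]/23 = 40.4969
SE = √(s_p²·(1/18+1/7)) = 2.8346
t = (58.667−33.286)/2.8346 = 8.9539
df = 23
p-value (one-sided, H₁ less) = 1.00000
At α=0.01: p ≥ α → fail to reject H₀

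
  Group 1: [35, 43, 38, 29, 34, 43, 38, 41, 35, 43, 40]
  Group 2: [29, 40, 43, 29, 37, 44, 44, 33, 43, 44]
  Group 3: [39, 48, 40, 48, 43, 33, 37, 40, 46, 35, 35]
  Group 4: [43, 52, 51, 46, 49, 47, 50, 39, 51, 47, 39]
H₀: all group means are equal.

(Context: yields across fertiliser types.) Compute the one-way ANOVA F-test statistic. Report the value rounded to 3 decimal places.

test statistic = 6.425

Group means [38.09, 38.60, 40.36, 46.73], grand mean 41.000
SSB = Σnᵢ(x̄ᵢ−x̄)² = 515.964; SSW = ΣΣ(x−x̄ᵢ)² = 1044.036
MSB = 515.964/3 = 171.9879; MSW = 1044.036/39 = 26.7702
F = MSB/MSW = 6.4246
df = (3, 39)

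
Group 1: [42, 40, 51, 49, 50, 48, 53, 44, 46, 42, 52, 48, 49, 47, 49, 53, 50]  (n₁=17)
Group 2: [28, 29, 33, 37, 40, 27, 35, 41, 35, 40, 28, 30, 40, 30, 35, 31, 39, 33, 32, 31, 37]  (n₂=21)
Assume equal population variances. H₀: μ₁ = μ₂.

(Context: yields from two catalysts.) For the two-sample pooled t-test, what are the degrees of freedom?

df = n₁ + n₂ − 2 = 17 + 21 − 2 = 36

degrees of freedom = 36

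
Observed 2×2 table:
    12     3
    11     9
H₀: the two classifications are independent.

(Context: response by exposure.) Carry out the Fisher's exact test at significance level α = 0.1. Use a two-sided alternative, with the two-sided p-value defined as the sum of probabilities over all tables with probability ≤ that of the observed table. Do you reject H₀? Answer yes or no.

reject H₀: no

Margins: r₁=15, r₂=20, c₁=23, c₂=12, n=35
p_obs = C(15,12)·C(20,11)/C(35,23); sum pmf over tables with pmf ≤ p_obs
p-value (two-sided) = 0.16292
At α=0.1: p ≥ α → fail to reject H₀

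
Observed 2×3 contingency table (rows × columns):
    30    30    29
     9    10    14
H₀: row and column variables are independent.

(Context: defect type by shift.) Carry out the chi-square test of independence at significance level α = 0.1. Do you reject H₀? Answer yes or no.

reject H₀: no

Row totals [89, 33], col totals [39, 40, 43], n=122
χ² = (30−28.45)²/28.45 + (30−29.18)²/29.18 + (29−31.37)²/31.37 + (9−10.55)²/10.55 + (10−10.82)²/10.82 + (14−11.63)²/11.63 = 1.0583
df = 2
p-value (upper-tail) = 0.58910
At α=0.1: p ≥ α → fail to reject H₀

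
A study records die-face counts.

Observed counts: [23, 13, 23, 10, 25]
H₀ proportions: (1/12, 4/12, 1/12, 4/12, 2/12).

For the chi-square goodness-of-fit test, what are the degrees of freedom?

df = k − 1 = 5 − 1 = 4

degrees of freedom = 4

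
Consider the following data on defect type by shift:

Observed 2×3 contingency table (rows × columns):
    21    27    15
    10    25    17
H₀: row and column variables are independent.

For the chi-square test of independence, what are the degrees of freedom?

degrees of freedom = 2

df = (r−1)(c−1) = (2−1)·(3−1) = 2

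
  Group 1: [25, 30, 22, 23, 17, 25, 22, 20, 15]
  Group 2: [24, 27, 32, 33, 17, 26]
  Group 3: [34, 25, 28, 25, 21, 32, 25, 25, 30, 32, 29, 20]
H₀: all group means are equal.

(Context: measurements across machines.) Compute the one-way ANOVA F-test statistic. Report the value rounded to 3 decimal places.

test statistic = 3.131

Group means [22.11, 26.50, 27.17], grand mean 25.333
SSB = Σnᵢ(x̄ᵢ−x̄)² = 141.944; SSW = ΣΣ(x−x̄ᵢ)² = 544.056
MSB = 141.944/2 = 70.9722; MSW = 544.056/24 = 22.6690
F = MSB/MSW = 3.1308
df = (2, 24)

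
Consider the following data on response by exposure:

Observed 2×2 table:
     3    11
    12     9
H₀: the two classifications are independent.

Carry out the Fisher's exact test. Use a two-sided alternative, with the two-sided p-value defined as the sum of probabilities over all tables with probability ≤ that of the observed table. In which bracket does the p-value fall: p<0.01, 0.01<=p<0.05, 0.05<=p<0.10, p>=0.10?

p-value bracket: 0.01<=p<0.05

Margins: r₁=14, r₂=21, c₁=15, c₂=20, n=35
p_obs = C(14,3)·C(21,12)/C(35,15); sum pmf over tables with pmf ≤ p_obs
p-value (two-sided) = 0.04614
→ bracket: 0.01<=p<0.05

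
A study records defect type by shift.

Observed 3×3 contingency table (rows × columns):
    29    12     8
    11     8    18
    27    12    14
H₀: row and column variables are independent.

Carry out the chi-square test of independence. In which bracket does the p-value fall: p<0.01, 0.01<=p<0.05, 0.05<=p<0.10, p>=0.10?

Row totals [49, 37, 53], col totals [67, 32, 40], n=139
χ² = (29−23.62)²/23.62 + (12−11.28)²/11.28 + (8−14.10)²/14.10 + (11−17.83)²/17.83 + (8−8.52)²/8.52 + (18−10.65)²/10.65 + (27−25.55)²/25.55 + (12−12.20)²/12.20 + (14−15.25)²/15.25 = 11.8280
df = 4
p-value (upper-tail) = 0.01868
→ bracket: 0.01<=p<0.05

p-value bracket: 0.01<=p<0.05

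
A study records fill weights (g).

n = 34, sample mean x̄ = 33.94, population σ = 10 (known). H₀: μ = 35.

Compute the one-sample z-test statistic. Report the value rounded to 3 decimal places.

SE = σ/√n = 10/√34 = 1.7150
z = (x̄−μ₀)/SE = (33.94−35)/1.7150 = -0.6181

test statistic = -0.618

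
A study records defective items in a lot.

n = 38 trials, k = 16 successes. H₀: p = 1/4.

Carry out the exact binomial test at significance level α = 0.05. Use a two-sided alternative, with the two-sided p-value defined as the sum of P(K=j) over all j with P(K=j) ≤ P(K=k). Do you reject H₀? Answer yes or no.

Exact binomial: n=38, k=16, p₀=1/4=0.2500
P(X=j) = C(n,j)·p₀^j·(1−p₀)^(n−j); p = Σ P(X=j) over j with P(X=j) ≤ P(X=16)
p-value (two-sided) = 0.02278
At α=0.05: p < α → reject H₀

reject H₀: yes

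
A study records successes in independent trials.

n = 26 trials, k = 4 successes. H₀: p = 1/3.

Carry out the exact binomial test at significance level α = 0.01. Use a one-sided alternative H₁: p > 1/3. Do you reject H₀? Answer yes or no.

Exact binomial: n=26, k=4, p₀=1/3=0.3333
P(X≥4) from Σ C(n,i)·p₀^i·(1−p₀)^(n−i)
p-value (one-sided, H₁ greater) = 0.98890
At α=0.01: p ≥ α → fail to reject H₀

reject H₀: no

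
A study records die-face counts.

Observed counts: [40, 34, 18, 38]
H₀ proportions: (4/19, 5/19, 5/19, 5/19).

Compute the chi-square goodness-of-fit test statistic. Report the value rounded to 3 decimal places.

test statistic = 13.932

n = 130; E_i = n·p_i = [27.37, 34.21, 34.21, 34.21]
χ² = (40−27.37)²/27.37 + (34−34.21)²/34.21 + (18−34.21)²/34.21 + (38−34.21)²/34.21 = 13.9323
df = 3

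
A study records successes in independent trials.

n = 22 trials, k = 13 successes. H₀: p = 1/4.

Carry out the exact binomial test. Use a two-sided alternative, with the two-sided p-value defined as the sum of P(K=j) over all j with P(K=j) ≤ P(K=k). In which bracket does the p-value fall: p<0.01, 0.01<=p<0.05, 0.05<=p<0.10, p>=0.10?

p-value bracket: p<0.01

Exact binomial: n=22, k=13, p₀=1/4=0.2500
P(X=j) = C(n,j)·p₀^j·(1−p₀)^(n−j); p = Σ P(X=j) over j with P(X=j) ≤ P(X=13)
p-value (two-sided) = 0.00070
→ bracket: p<0.01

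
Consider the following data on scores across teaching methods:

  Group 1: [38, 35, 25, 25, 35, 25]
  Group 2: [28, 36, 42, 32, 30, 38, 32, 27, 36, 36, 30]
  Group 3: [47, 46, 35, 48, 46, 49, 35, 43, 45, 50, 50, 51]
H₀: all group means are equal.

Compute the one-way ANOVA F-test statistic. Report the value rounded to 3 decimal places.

test statistic = 22.283

Group means [30.50, 33.36, 45.42], grand mean 37.759
SSB = Σnᵢ(x̄ᵢ−x̄)² = 1232.348; SSW = ΣΣ(x−x̄ᵢ)² = 718.962
MSB = 1232.348/2 = 616.1741; MSW = 718.962/26 = 27.6524
F = MSB/MSW = 22.2829
df = (2, 26)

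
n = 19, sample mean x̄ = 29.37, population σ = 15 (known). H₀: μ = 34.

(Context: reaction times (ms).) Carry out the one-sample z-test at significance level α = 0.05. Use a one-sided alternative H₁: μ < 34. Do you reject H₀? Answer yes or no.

reject H₀: no

SE = σ/√n = 15/√19 = 3.4412
z = (x̄−μ₀)/SE = (29.37−34)/3.4412 = -1.3454
p-value (one-sided, H₁ less) = 0.08924
At α=0.05: p ≥ α → fail to reject H₀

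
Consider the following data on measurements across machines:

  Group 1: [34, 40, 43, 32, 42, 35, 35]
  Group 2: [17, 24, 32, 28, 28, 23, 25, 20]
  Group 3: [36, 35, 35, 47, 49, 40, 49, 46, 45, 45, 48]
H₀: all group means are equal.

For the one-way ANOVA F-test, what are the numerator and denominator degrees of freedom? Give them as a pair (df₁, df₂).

degrees of freedom = [2, 23]

k = 3 groups, N = 26 total
df = (k−1, N−k) = (3−1, 26−3) = (2, 23)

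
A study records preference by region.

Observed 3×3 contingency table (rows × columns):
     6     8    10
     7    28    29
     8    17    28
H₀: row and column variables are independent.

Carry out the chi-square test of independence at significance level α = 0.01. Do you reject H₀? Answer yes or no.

Row totals [24, 64, 53], col totals [21, 53, 67], n=141
χ² = (6−3.57)²/3.57 + (8−9.02)²/9.02 + (10−11.40)²/11.40 + (7−9.53)²/9.53 + (28−24.06)²/24.06 + (29−30.41)²/30.41 + (8−7.89)²/7.89 + (17−19.92)²/19.92 + (28−25.18)²/25.18 = 4.0636
df = 4
p-value (upper-tail) = 0.39747
At α=0.01: p ≥ α → fail to reject H₀

reject H₀: no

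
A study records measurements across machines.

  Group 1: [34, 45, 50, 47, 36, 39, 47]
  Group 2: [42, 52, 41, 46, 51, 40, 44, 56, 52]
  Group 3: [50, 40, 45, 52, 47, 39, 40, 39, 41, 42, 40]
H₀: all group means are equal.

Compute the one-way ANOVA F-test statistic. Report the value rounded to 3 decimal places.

test statistic = 1.787

Group means [42.57, 47.11, 43.18], grand mean 44.333
SSB = Σnᵢ(x̄ᵢ−x̄)² = 105.760; SSW = ΣΣ(x−x̄ᵢ)² = 710.240
MSB = 105.760/2 = 52.8802; MSW = 710.240/24 = 29.5933
F = MSB/MSW = 1.7869
df = (2, 24)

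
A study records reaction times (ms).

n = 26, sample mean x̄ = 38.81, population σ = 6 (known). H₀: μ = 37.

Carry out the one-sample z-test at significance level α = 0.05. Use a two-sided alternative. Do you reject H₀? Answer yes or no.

reject H₀: no

SE = σ/√n = 6/√26 = 1.1767
z = (x̄−μ₀)/SE = (38.81−37)/1.1767 = 1.5382
p-value (two-sided) = 0.12400
At α=0.05: p ≥ α → fail to reject H₀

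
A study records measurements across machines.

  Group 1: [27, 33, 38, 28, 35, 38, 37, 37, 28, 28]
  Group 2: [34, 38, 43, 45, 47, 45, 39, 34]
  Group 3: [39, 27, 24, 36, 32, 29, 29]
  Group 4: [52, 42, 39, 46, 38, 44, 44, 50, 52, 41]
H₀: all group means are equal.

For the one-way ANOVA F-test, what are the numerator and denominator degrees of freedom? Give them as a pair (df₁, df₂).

degrees of freedom = [3, 31]

k = 4 groups, N = 35 total
df = (k−1, N−k) = (4−1, 35−4) = (3, 31)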